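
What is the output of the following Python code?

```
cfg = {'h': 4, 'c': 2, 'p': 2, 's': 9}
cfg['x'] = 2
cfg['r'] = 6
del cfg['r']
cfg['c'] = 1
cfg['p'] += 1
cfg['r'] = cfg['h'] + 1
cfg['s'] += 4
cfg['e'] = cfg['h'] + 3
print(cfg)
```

{'h': 4, 'c': 1, 'p': 3, 's': 13, 'x': 2, 'r': 5, 'e': 7}

cfg['x'] = 2 → {'h': 4, 'c': 2, 'p': 2, 's': 9, 'x': 2}
cfg['r'] = 6 → {'h': 4, 'c': 2, 'p': 2, 's': 9, 'x': 2, 'r': 6}
del 'r' → {'h': 4, 'c': 2, 'p': 2, 's': 9, 'x': 2}
cfg['c'] = 1 → {'h': 4, 'c': 1, 'p': 2, 's': 9, 'x': 2}
cfg['p'] = 2+1 = 3 → {'h': 4, 'c': 1, 'p': 3, 's': 9, 'x': 2}
cfg['r'] = cfg['h']+1 = 5 → {'h': 4, 'c': 1, 'p': 3, 's': 9, 'x': 2, 'r': 5}
cfg['s'] = 9+4 = 13 → {'h': 4, 'c': 1, 'p': 3, 's': 13, 'x': 2, 'r': 5}
cfg['e'] = cfg['h']+3 = 7 → {'h': 4, 'c': 1, 'p': 3, 's': 13, 'x': 2, 'r': 5, 'e': 7}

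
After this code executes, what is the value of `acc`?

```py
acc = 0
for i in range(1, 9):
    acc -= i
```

i=1: acc = 0-1 = -1
i=2: acc = (-1)-2 = -3
i=3: acc = (-3)-3 = -6
i=4: acc = (-6)-4 = -10
i=5: acc = (-10)-5 = -15
i=6: acc = (-15)-6 = -21
i=7: acc = (-21)-7 = -28
i=8: acc = (-28)-8 = -36

-36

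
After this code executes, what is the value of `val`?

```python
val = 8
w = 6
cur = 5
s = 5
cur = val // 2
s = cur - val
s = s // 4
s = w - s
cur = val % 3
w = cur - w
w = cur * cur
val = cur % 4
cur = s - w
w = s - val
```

2

cur = 8//2 = 4
s = 4-8 = -4
s = (-4)//4 = -1
s = 6-(-1) = 7
cur = 8%3 = 2
w = 2-6 = -4
w = 2*2 = 4
val = 2%4 = 2
cur = 7-4 = 3
w = 7-2 = 5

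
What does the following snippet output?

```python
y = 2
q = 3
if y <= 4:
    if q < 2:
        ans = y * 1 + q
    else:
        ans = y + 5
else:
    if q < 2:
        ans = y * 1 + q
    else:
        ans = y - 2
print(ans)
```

y=2, q=3
y <= 4 is True; q < 2 is False
→ ans = y + 5 = 7

7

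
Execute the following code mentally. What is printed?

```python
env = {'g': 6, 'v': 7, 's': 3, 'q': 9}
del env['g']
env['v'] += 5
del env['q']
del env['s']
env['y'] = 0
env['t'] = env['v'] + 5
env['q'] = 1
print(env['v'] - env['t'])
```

del 'g' → {'v': 7, 's': 3, 'q': 9}
env['v'] = 7+5 = 12 → {'v': 12, 's': 3, 'q': 9}
del 'q' → {'v': 12, 's': 3}
del 's' → {'v': 12}
env['y'] = 0 → {'v': 12, 'y': 0}
env['t'] = env['v']+5 = 17 → {'v': 12, 'y': 0, 't': 17}
env['q'] = 1 → {'v': 12, 'y': 0, 't': 17, 'q': 1}
env['v']-env['t'] = 12-17 = -5

-5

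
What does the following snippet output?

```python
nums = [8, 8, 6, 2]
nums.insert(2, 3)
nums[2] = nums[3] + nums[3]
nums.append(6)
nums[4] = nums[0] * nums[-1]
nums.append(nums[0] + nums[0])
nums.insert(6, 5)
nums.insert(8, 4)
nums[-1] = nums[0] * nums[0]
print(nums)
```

insert 3 at 2 → [8, 8, 3, 6, 2]
nums[2] = nums[3]+nums[3] = 6+6 = 12 → [8, 8, 12, 6, 2]
append 6 → [8, 8, 12, 6, 2, 6]
nums[4] = nums[0]*nums[-1] = 8*6 = 48 → [8, 8, 12, 6, 48, 6]
append nums[0]+nums[0] = 8+8 = 16 → [8, 8, 12, 6, 48, 6, 16]
insert 5 at 6 → [8, 8, 12, 6, 48, 6, 5, 16]
insert 4 at 8 → [8, 8, 12, 6, 48, 6, 5, 16, 4]
nums[-1] = nums[0]*nums[0] = 8*8 = 64 → [8, 8, 12, 6, 48, 6, 5, 16, 64]

[8, 8, 12, 6, 48, 6, 5, 16, 64]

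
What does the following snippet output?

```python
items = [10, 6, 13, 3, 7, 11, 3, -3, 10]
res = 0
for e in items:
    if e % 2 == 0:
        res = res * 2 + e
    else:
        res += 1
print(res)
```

74

e=10: even, res = 0*2+10 = 10
e=6: even, res = 10*2+6 = 26
e=13: not even, res = 26+1 = 27
e=3: not even, res = 27+1 = 28
e=7: not even, res = 28+1 = 29
e=11: not even, res = 29+1 = 30
e=3: not even, res = 30+1 = 31
e=-3: not even, res = 31+1 = 32
e=10: even, res = 32*2+10 = 74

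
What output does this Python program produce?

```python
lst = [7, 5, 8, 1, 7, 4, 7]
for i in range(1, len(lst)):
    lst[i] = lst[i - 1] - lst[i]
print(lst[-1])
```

i=1: lst[1] = 7-5 = 2 → [7, 2, 8, 1, 7, 4, 7]
i=2: lst[2] = 2-8 = -6 → [7, 2, -6, 1, 7, 4, 7]
i=3: lst[3] = (-6)-1 = -7 → [7, 2, -6, -7, 7, 4, 7]
i=4: lst[4] = (-7)-7 = -14 → [7, 2, -6, -7, -14, 4, 7]
i=5: lst[5] = (-14)-4 = -18 → [7, 2, -6, -7, -14, -18, 7]
i=6: lst[6] = (-18)-7 = -25 → [7, 2, -6, -7, -14, -18, -25]

-25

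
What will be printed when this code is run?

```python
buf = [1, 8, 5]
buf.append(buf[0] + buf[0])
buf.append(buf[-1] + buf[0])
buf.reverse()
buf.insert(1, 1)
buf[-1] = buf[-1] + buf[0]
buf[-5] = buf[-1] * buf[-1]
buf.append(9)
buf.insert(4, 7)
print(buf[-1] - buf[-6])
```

7

append buf[0]+buf[0] = 1+1 = 2 → [1, 8, 5, 2]
append buf[-1]+buf[0] = 2+1 = 3 → [1, 8, 5, 2, 3]
reverse → [3, 2, 5, 8, 1]
insert 1 at 1 → [3, 1, 2, 5, 8, 1]
buf[-1] = buf[-1]+buf[0] = 1+3 = 4 → [3, 1, 2, 5, 8, 4]
buf[-5] = buf[-1]*buf[-1] = 4*4 = 16 → [3, 16, 2, 5, 8, 4]
append 9 → [3, 16, 2, 5, 8, 4, 9]
insert 7 at 4 → [3, 16, 2, 5, 7, 8, 4, 9]
buf[-1]-buf[-6] = 9-2 = 7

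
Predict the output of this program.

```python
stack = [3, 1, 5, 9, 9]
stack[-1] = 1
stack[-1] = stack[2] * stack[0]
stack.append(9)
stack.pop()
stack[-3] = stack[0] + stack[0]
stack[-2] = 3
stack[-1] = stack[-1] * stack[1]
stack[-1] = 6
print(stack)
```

stack[-1] = 1 → [3, 1, 5, 9, 1]
stack[-1] = stack[2]*stack[0] = 5*3 = 15 → [3, 1, 5, 9, 15]
append 9 → [3, 1, 5, 9, 15, 9]
pop() removes 9 → [3, 1, 5, 9, 15]
stack[-3] = stack[0]+stack[0] = 3+3 = 6 → [3, 1, 6, 9, 15]
stack[-2] = 3 → [3, 1, 6, 3, 15]
stack[-1] = stack[-1]*stack[1] = 15*1 = 15 → [3, 1, 6, 3, 15]
stack[-1] = 6 → [3, 1, 6, 3, 6]

[3, 1, 6, 3, 6]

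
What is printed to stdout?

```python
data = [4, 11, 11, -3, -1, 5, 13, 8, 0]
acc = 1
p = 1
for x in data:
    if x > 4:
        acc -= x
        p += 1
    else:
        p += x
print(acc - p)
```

x=4: not >4; p=5
x=11: >4, acc = 1-11 = -10; p=6
x=11: >4, acc = (-10)-11 = -21; p=7
x=-3: not >4; p=4
x=-1: not >4; p=3
x=5: >4, acc = (-21)-5 = -26; p=4
x=13: >4, acc = (-26)-13 = -39; p=5
x=8: >4, acc = (-39)-8 = -47; p=6
x=0: not >4; p=6
acc-p = (-47)-6 = -53

-53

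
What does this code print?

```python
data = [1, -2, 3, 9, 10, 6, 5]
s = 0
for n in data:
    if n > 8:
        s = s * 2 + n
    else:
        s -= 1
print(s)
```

14

n=1: not >8, s = 0-1 = -1
n=-2: not >8, s = (-1)-1 = -2
n=3: not >8, s = (-2)-1 = -3
n=9: >8, s = (-3)*2+9 = 3
n=10: >8, s = 3*2+10 = 16
n=6: not >8, s = 16-1 = 15
n=5: not >8, s = 15-1 = 14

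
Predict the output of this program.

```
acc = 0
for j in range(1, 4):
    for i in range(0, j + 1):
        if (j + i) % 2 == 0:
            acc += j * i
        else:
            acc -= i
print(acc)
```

j=1,i=0: odd sum, acc = 0-0 = 0
j=1,i=1: even sum, acc = 0+1 = 1
j=2,i=0: even sum, acc = 1+0 = 1
j=2,i=1: odd sum, acc = 1-1 = 0
j=2,i=2: even sum, acc = 0+4 = 4
j=3,i=0: odd sum, acc = 4-0 = 4
j=3,i=1: even sum, acc = 4+3 = 7
j=3,i=2: odd sum, acc = 7-2 = 5
j=3,i=3: even sum, acc = 5+9 = 14

14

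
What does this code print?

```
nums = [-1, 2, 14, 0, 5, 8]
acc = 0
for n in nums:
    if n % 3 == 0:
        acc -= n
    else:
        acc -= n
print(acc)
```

n=-1: not %3==0, acc = 0-(-1) = 1
n=2: not %3==0, acc = 1-2 = -1
n=14: not %3==0, acc = (-1)-14 = -15
n=0: %3==0, acc = (-15)-0 = -15
n=5: not %3==0, acc = (-15)-5 = -20
n=8: not %3==0, acc = (-20)-8 = -28

-28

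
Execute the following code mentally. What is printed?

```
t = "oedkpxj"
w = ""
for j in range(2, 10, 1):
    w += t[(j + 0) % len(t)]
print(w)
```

dkpxjoed

j=2: add t[2]='d' → 'd'
j=3: add t[3]='k' → 'dk'
j=4: add t[4]='p' → 'dkp'
j=5: add t[5]='x' → 'dkpx'
j=6: add t[6]='j' → 'dkpxj'
j=7: add t[0]='o' → 'dkpxjo'
j=8: add t[1]='e' → 'dkpxjoe'
j=9: add t[2]='d' → 'dkpxjoed'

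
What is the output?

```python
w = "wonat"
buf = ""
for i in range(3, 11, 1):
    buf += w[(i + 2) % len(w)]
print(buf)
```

wonatwon

i=3: add w[0]='w' → 'w'
i=4: add w[1]='o' → 'wo'
i=5: add w[2]='n' → 'won'
i=6: add w[3]='a' → 'wona'
i=7: add w[4]='t' → 'wonat'
i=8: add w[0]='w' → 'wonatw'
i=9: add w[1]='o' → 'wonatwo'
i=10: add w[2]='n' → 'wonatwon'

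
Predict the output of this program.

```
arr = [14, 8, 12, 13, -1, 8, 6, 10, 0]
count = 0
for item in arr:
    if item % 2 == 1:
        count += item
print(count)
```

item=14: not odd
item=8: not odd
item=12: not odd
item=13: odd, count = 0+13 = 13
item=-1: odd, count = 13+(-1) = 12
item=8: not odd
item=6: not odd
item=10: not odd
item=0: not odd

12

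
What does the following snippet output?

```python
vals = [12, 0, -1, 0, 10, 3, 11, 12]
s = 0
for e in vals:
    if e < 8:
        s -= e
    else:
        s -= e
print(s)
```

-47

e=12: not <8, s = 0-12 = -12
e=0: <8, s = (-12)-0 = -12
e=-1: <8, s = (-12)-(-1) = -11
e=0: <8, s = (-11)-0 = -11
e=10: not <8, s = (-11)-10 = -21
e=3: <8, s = (-21)-3 = -24
e=11: not <8, s = (-24)-11 = -35
e=12: not <8, s = (-35)-12 = -47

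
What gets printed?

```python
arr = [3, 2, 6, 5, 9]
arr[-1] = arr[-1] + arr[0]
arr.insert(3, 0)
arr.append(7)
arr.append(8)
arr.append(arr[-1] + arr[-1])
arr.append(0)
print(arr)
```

[3, 2, 6, 0, 5, 12, 7, 8, 16, 0]

arr[-1] = arr[-1]+arr[0] = 9+3 = 12 → [3, 2, 6, 5, 12]
insert 0 at 3 → [3, 2, 6, 0, 5, 12]
append 7 → [3, 2, 6, 0, 5, 12, 7]
append 8 → [3, 2, 6, 0, 5, 12, 7, 8]
append arr[-1]+arr[-1] = 8+8 = 16 → [3, 2, 6, 0, 5, 12, 7, 8, 16]
append 0 → [3, 2, 6, 0, 5, 12, 7, 8, 16, 0]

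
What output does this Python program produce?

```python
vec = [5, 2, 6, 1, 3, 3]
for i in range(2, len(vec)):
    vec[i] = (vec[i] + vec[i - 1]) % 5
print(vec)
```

i=2: vec[2] = (6+2)%5 = 3 → [5, 2, 3, 1, 3, 3]
i=3: vec[3] = (1+3)%5 = 4 → [5, 2, 3, 4, 3, 3]
i=4: vec[4] = (3+4)%5 = 2 → [5, 2, 3, 4, 2, 3]
i=5: vec[5] = (3+2)%5 = 0 → [5, 2, 3, 4, 2, 0]

[5, 2, 3, 4, 2, 0]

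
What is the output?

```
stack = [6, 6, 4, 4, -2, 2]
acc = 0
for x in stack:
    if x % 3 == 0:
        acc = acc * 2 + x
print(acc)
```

x=6: %3==0, acc = 0*2+6 = 6
x=6: %3==0, acc = 6*2+6 = 18
x=4: not %3==0
x=4: not %3==0
x=-2: not %3==0
x=2: not %3==0

18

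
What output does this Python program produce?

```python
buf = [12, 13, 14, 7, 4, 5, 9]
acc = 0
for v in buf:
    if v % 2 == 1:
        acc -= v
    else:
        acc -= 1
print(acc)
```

-37

v=12: not odd, acc = 0-1 = -1
v=13: odd, acc = (-1)-13 = -14
v=14: not odd, acc = (-14)-1 = -15
v=7: odd, acc = (-15)-7 = -22
v=4: not odd, acc = (-22)-1 = -23
v=5: odd, acc = (-23)-5 = -28
v=9: odd, acc = (-28)-9 = -37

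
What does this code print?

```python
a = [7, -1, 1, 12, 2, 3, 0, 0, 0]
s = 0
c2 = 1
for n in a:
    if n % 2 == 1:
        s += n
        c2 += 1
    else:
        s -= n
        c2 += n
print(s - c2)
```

-23

n=7: odd, s = 0+7 = 7; c2=2
n=-1: odd, s = 7+(-1) = 6; c2=3
n=1: odd, s = 6+1 = 7; c2=4
n=12: not odd, s = 7-12 = -5; c2=16
n=2: not odd, s = (-5)-2 = -7; c2=18
n=3: odd, s = (-7)+3 = -4; c2=19
n=0: not odd, s = (-4)-0 = -4; c2=19
n=0: not odd, s = (-4)-0 = -4; c2=19
n=0: not odd, s = (-4)-0 = -4; c2=19
s-c2 = (-4)-19 = -23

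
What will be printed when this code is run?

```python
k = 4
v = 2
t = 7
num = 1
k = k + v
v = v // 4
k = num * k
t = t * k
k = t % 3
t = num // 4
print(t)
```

0

k = 4+2 = 6
v = 2//4 = 0
k = 1*6 = 6
t = 7*6 = 42
k = 42%3 = 0
t = 1//4 = 0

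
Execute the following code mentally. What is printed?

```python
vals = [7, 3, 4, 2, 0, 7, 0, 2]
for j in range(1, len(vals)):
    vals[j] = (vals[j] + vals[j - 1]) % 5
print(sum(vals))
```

j=1: vals[1] = (3+7)%5 = 0 → [7, 0, 4, 2, 0, 7, 0, 2]
j=2: vals[2] = (4+0)%5 = 4 → [7, 0, 4, 2, 0, 7, 0, 2]
j=3: vals[3] = (2+4)%5 = 1 → [7, 0, 4, 1, 0, 7, 0, 2]
j=4: vals[4] = (0+1)%5 = 1 → [7, 0, 4, 1, 1, 7, 0, 2]
j=5: vals[5] = (7+1)%5 = 3 → [7, 0, 4, 1, 1, 3, 0, 2]
j=6: vals[6] = (0+3)%5 = 3 → [7, 0, 4, 1, 1, 3, 3, 2]
j=7: vals[7] = (2+3)%5 = 0 → [7, 0, 4, 1, 1, 3, 3, 0]
sum = 19

19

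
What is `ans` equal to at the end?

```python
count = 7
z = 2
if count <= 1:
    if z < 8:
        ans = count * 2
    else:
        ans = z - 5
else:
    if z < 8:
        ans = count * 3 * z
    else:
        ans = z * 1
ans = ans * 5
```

count=7, z=2
count <= 1 is False; z < 8 is True
→ ans = count * 3 * z = 42
ans = 42*5 = 210

210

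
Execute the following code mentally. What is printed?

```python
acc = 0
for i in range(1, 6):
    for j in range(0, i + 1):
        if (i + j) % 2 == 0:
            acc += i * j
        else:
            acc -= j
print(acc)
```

73

i=1,j=0: odd sum, acc = 0-0 = 0
i=1,j=1: even sum, acc = 0+1 = 1
i=2,j=0: even sum, acc = 1+0 = 1
i=2,j=1: odd sum, acc = 1-1 = 0
i=2,j=2: even sum, acc = 0+4 = 4
i=3,j=0: odd sum, acc = 4-0 = 4
i=3,j=1: even sum, acc = 4+3 = 7
i=3,j=2: odd sum, acc = 7-2 = 5
i=3,j=3: even sum, acc = 5+9 = 14
i=4,j=0: even sum, acc = 14+0 = 14
i=4,j=1: odd sum, acc = 14-1 = 13
i=4,j=2: even sum, acc = 13+8 = 21
i=4,j=3: odd sum, acc = 21-3 = 18
i=4,j=4: even sum, acc = 18+16 = 34
i=5,j=0: odd sum, acc = 34-0 = 34
i=5,j=1: even sum, acc = 34+5 = 39
i=5,j=2: odd sum, acc = 39-2 = 37
i=5,j=3: even sum, acc = 37+15 = 52
i=5,j=4: odd sum, acc = 52-4 = 48
i=5,j=5: even sum, acc = 48+25 = 73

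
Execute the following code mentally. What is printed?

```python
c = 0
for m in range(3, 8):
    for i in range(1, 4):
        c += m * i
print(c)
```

m=3,i=1: c = 0+3 = 3
m=3,i=2: c = 3+6 = 9
m=3,i=3: c = 9+9 = 18
m=4,i=1: c = 18+4 = 22
m=4,i=2: c = 22+8 = 30
m=4,i=3: c = 30+12 = 42
m=5,i=1: c = 42+5 = 47
m=5,i=2: c = 47+10 = 57
m=5,i=3: c = 57+15 = 72
m=6,i=1: c = 72+6 = 78
m=6,i=2: c = 78+12 = 90
m=6,i=3: c = 90+18 = 108
m=7,i=1: c = 108+7 = 115
m=7,i=2: c = 115+14 = 129
m=7,i=3: c = 129+21 = 150

150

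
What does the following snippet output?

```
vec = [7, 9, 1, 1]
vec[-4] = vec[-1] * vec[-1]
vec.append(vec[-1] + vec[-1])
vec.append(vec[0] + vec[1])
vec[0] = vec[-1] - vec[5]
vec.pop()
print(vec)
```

vec[-4] = vec[-1]*vec[-1] = 1*1 = 1 → [1, 9, 1, 1]
append vec[-1]+vec[-1] = 1+1 = 2 → [1, 9, 1, 1, 2]
append vec[0]+vec[1] = 1+9 = 10 → [1, 9, 1, 1, 2, 10]
vec[0] = vec[-1]-vec[5] = 10-10 = 0 → [0, 9, 1, 1, 2, 10]
pop() removes 10 → [0, 9, 1, 1, 2]

[0, 9, 1, 1, 2]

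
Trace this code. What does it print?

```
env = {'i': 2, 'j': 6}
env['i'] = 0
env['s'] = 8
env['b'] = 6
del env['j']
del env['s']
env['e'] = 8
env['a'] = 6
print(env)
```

env['i'] = 0 → {'i': 0, 'j': 6}
env['s'] = 8 → {'i': 0, 'j': 6, 's': 8}
env['b'] = 6 → {'i': 0, 'j': 6, 's': 8, 'b': 6}
del 'j' → {'i': 0, 's': 8, 'b': 6}
del 's' → {'i': 0, 'b': 6}
env['e'] = 8 → {'i': 0, 'b': 6, 'e': 8}
env['a'] = 6 → {'i': 0, 'b': 6, 'e': 8, 'a': 6}

{'i': 0, 'b': 6, 'e': 8, 'a': 6}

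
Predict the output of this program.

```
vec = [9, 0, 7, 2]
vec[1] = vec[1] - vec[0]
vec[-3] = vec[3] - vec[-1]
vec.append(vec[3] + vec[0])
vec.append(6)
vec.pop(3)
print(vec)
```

vec[1] = vec[1]-vec[0] = 0-9 = -9 → [9, -9, 7, 2]
vec[-3] = vec[3]-vec[-1] = 2-2 = 0 → [9, 0, 7, 2]
append vec[3]+vec[0] = 2+9 = 11 → [9, 0, 7, 2, 11]
append 6 → [9, 0, 7, 2, 11, 6]
pop(3) removes 2 → [9, 0, 7, 11, 6]

[9, 0, 7, 11, 6]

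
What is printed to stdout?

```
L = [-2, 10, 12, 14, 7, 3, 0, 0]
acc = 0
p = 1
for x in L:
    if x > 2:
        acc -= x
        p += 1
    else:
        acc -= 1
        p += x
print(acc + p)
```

-45

x=-2: not >2, acc = 0-1 = -1; p=-1
x=10: >2, acc = (-1)-10 = -11; p=0
x=12: >2, acc = (-11)-12 = -23; p=1
x=14: >2, acc = (-23)-14 = -37; p=2
x=7: >2, acc = (-37)-7 = -44; p=3
x=3: >2, acc = (-44)-3 = -47; p=4
x=0: not >2, acc = (-47)-1 = -48; p=4
x=0: not >2, acc = (-48)-1 = -49; p=4
acc+p = (-49)+4 = -45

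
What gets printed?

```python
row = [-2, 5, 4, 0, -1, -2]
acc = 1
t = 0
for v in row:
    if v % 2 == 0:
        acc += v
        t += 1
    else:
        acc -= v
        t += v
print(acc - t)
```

-11

v=-2: even, acc = 1+(-2) = -1; t=1
v=5: not even, acc = (-1)-5 = -6; t=6
v=4: even, acc = (-6)+4 = -2; t=7
v=0: even, acc = (-2)+0 = -2; t=8
v=-1: not even, acc = (-2)-(-1) = -1; t=7
v=-2: even, acc = (-1)+(-2) = -3; t=8
acc-t = (-3)-8 = -11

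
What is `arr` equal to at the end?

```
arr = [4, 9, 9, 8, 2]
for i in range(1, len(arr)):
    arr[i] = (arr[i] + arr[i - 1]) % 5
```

i=1: arr[1] = (9+4)%5 = 3 → [4, 3, 9, 8, 2]
i=2: arr[2] = (9+3)%5 = 2 → [4, 3, 2, 8, 2]
i=3: arr[3] = (8+2)%5 = 0 → [4, 3, 2, 0, 2]
i=4: arr[4] = (2+0)%5 = 2 → [4, 3, 2, 0, 2]

[4, 3, 2, 0, 2]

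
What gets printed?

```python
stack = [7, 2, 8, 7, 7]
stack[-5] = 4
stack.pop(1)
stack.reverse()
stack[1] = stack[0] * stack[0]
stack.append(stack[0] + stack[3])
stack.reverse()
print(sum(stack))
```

79

stack[-5] = 4 → [4, 2, 8, 7, 7]
pop(1) removes 2 → [4, 8, 7, 7]
reverse → [7, 7, 8, 4]
stack[1] = stack[0]*stack[0] = 7*7 = 49 → [7, 49, 8, 4]
append stack[0]+stack[3] = 7+4 = 11 → [7, 49, 8, 4, 11]
reverse → [11, 4, 8, 49, 7]
sum = 79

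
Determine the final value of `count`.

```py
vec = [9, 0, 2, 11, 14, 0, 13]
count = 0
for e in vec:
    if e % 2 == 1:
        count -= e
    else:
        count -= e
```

-49

e=9: odd, count = 0-9 = -9
e=0: not odd, count = (-9)-0 = -9
e=2: not odd, count = (-9)-2 = -11
e=11: odd, count = (-11)-11 = -22
e=14: not odd, count = (-22)-14 = -36
e=0: not odd, count = (-36)-0 = -36
e=13: odd, count = (-36)-13 = -49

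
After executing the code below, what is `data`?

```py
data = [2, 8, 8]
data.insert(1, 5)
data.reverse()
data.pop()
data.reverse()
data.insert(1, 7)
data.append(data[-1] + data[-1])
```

insert 5 at 1 → [2, 5, 8, 8]
reverse → [8, 8, 5, 2]
pop() removes 2 → [8, 8, 5]
reverse → [5, 8, 8]
insert 7 at 1 → [5, 7, 8, 8]
append data[-1]+data[-1] = 8+8 = 16 → [5, 7, 8, 8, 16]

[5, 7, 8, 8, 16]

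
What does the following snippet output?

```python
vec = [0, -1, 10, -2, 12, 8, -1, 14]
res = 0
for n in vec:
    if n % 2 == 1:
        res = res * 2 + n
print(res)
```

-3

n=0: not odd
n=-1: odd, res = 0*2+(-1) = -1
n=10: not odd
n=-2: not odd
n=12: not odd
n=8: not odd
n=-1: odd, res = (-1)*2+(-1) = -3
n=14: not odd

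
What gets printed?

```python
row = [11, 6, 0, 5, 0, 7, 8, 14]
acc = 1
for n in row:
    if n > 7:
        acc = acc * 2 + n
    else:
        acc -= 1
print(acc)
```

n=11: >7, acc = 1*2+11 = 13
n=6: not >7, acc = 13-1 = 12
n=0: not >7, acc = 12-1 = 11
n=5: not >7, acc = 11-1 = 10
n=0: not >7, acc = 10-1 = 9
n=7: not >7, acc = 9-1 = 8
n=8: >7, acc = 8*2+8 = 24
n=14: >7, acc = 24*2+14 = 62

62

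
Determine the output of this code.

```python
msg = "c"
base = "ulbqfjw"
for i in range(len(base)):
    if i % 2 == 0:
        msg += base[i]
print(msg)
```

i=0: add 'u' → 'cu'
i=1: skip
i=2: add 'b' → 'cub'
i=3: skip
i=4: add 'f' → 'cubf'
i=5: skip
i=6: add 'w' → 'cubfw'

cubfw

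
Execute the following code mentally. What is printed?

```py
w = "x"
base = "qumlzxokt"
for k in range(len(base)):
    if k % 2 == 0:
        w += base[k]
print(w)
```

xqmzot

k=0: add 'q' → 'xq'
k=1: skip
k=2: add 'm' → 'xqm'
k=3: skip
k=4: add 'z' → 'xqmz'
k=5: skip
k=6: add 'o' → 'xqmzo'
k=7: skip
k=8: add 't' → 'xqmzot'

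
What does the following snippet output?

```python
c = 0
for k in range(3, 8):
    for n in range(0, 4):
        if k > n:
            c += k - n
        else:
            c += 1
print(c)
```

k=3,n=0: 3>0, c = 0+3 = 3
k=3,n=1: 3>1, c = 3+2 = 5
k=3,n=2: 3>2, c = 5+1 = 6
k=3,n=3: not 3>3, c = 6+1 = 7
k=4,n=0: 4>0, c = 7+4 = 11
k=4,n=1: 4>1, c = 11+3 = 14
k=4,n=2: 4>2, c = 14+2 = 16
k=4,n=3: 4>3, c = 16+1 = 17
k=5,n=0: 5>0, c = 17+5 = 22
k=5,n=1: 5>1, c = 22+4 = 26
k=5,n=2: 5>2, c = 26+3 = 29
k=5,n=3: 5>3, c = 29+2 = 31
k=6,n=0: 6>0, c = 31+6 = 37
k=6,n=1: 6>1, c = 37+5 = 42
k=6,n=2: 6>2, c = 42+4 = 46
k=6,n=3: 6>3, c = 46+3 = 49
k=7,n=0: 7>0, c = 49+7 = 56
k=7,n=1: 7>1, c = 56+6 = 62
k=7,n=2: 7>2, c = 62+5 = 67
k=7,n=3: 7>3, c = 67+4 = 71

71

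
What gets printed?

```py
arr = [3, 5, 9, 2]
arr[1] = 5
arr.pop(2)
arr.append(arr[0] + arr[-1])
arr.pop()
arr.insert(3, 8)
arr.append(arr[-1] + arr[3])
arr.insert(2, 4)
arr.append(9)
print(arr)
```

[3, 5, 4, 2, 8, 16, 9]

arr[1] = 5 → [3, 5, 9, 2]
pop(2) removes 9 → [3, 5, 2]
append arr[0]+arr[-1] = 3+2 = 5 → [3, 5, 2, 5]
pop() removes 5 → [3, 5, 2]
insert 8 at 3 → [3, 5, 2, 8]
append arr[-1]+arr[3] = 8+8 = 16 → [3, 5, 2, 8, 16]
insert 4 at 2 → [3, 5, 4, 2, 8, 16]
append 9 → [3, 5, 4, 2, 8, 16, 9]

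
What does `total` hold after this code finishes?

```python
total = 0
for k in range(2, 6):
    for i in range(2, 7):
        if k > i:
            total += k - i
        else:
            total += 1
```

24

k=2,i=2: not 2>2, total = 0+1 = 1
k=2,i=3: not 2>3, total = 1+1 = 2
k=2,i=4: not 2>4, total = 2+1 = 3
k=2,i=5: not 2>5, total = 3+1 = 4
k=2,i=6: not 2>6, total = 4+1 = 5
k=3,i=2: 3>2, total = 5+1 = 6
k=3,i=3: not 3>3, total = 6+1 = 7
k=3,i=4: not 3>4, total = 7+1 = 8
k=3,i=5: not 3>5, total = 8+1 = 9
k=3,i=6: not 3>6, total = 9+1 = 10
k=4,i=2: 4>2, total = 10+2 = 12
k=4,i=3: 4>3, total = 12+1 = 13
k=4,i=4: not 4>4, total = 13+1 = 14
k=4,i=5: not 4>5, total = 14+1 = 15
k=4,i=6: not 4>6, total = 15+1 = 16
k=5,i=2: 5>2, total = 16+3 = 19
k=5,i=3: 5>3, total = 19+2 = 21
k=5,i=4: 5>4, total = 21+1 = 22
k=5,i=5: not 5>5, total = 22+1 = 23
k=5,i=6: not 5>6, total = 23+1 = 24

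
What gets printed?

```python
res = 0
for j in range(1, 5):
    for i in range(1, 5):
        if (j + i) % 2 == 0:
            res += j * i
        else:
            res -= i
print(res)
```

j=1,i=1: even sum, res = 0+1 = 1
j=1,i=2: odd sum, res = 1-2 = -1
j=1,i=3: even sum, res = (-1)+3 = 2
j=1,i=4: odd sum, res = 2-4 = -2
j=2,i=1: odd sum, res = (-2)-1 = -3
j=2,i=2: even sum, res = (-3)+4 = 1
j=2,i=3: odd sum, res = 1-3 = -2
j=2,i=4: even sum, res = (-2)+8 = 6
j=3,i=1: even sum, res = 6+3 = 9
j=3,i=2: odd sum, res = 9-2 = 7
j=3,i=3: even sum, res = 7+9 = 16
j=3,i=4: odd sum, res = 16-4 = 12
j=4,i=1: odd sum, res = 12-1 = 11
j=4,i=2: even sum, res = 11+8 = 19
j=4,i=3: odd sum, res = 19-3 = 16
j=4,i=4: even sum, res = 16+16 = 32

32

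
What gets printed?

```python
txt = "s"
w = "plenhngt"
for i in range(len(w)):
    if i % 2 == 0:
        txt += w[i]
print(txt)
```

i=0: add 'p' → 'sp'
i=1: skip
i=2: add 'e' → 'spe'
i=3: skip
i=4: add 'h' → 'speh'
i=5: skip
i=6: add 'g' → 'spehg'
i=7: skip

spehg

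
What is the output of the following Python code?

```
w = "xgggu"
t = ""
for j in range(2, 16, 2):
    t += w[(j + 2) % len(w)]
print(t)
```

j=2: add w[4]='u' → 'u'
j=4: add w[1]='g' → 'ug'
j=6: add w[3]='g' → 'ugg'
j=8: add w[0]='x' → 'uggx'
j=10: add w[2]='g' → 'uggxg'
j=12: add w[4]='u' → 'uggxgu'
j=14: add w[1]='g' → 'uggxgug'

uggxgug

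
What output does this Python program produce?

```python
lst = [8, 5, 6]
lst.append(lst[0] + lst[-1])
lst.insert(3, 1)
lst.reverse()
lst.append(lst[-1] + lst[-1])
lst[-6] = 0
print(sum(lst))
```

36

append lst[0]+lst[-1] = 8+6 = 14 → [8, 5, 6, 14]
insert 1 at 3 → [8, 5, 6, 1, 14]
reverse → [14, 1, 6, 5, 8]
append lst[-1]+lst[-1] = 8+8 = 16 → [14, 1, 6, 5, 8, 16]
lst[-6] = 0 → [0, 1, 6, 5, 8, 16]
sum = 36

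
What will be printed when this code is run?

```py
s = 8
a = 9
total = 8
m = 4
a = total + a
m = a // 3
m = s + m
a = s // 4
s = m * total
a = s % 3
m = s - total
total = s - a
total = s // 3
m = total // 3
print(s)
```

a = 8+9 = 17
m = 17//3 = 5
m = 8+5 = 13
a = 8//4 = 2
s = 13*8 = 104
a = 104%3 = 2
m = 104-8 = 96
total = 104-2 = 102
total = 104//3 = 34
m = 34//3 = 11

104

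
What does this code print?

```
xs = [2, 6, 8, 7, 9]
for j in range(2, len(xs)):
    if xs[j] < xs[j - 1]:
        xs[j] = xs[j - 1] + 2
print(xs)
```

j=2: 8>=6, unchanged → [2, 6, 8, 7, 9]
j=3: 7<8, xs[3] = 8+2 = 10 → [2, 6, 8, 10, 9]
j=4: 9<10, xs[4] = 10+2 = 12 → [2, 6, 8, 10, 12]

[2, 6, 8, 10, 12]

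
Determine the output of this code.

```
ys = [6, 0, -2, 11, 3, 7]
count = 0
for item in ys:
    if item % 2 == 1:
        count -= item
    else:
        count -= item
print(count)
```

-25

item=6: not odd, count = 0-6 = -6
item=0: not odd, count = (-6)-0 = -6
item=-2: not odd, count = (-6)-(-2) = -4
item=11: odd, count = (-4)-11 = -15
item=3: odd, count = (-15)-3 = -18
item=7: odd, count = (-18)-7 = -25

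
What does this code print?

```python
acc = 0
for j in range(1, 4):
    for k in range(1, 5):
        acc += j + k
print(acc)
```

54

j=1,k=1: acc = 0+2 = 2
j=1,k=2: acc = 2+3 = 5
j=1,k=3: acc = 5+4 = 9
j=1,k=4: acc = 9+5 = 14
j=2,k=1: acc = 14+3 = 17
j=2,k=2: acc = 17+4 = 21
j=2,k=3: acc = 21+5 = 26
j=2,k=4: acc = 26+6 = 32
j=3,k=1: acc = 32+4 = 36
j=3,k=2: acc = 36+5 = 41
j=3,k=3: acc = 41+6 = 47
j=3,k=4: acc = 47+7 = 54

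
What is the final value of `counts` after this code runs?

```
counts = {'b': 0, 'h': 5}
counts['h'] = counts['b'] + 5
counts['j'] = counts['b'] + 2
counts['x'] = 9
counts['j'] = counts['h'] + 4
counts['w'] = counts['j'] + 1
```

counts['h'] = counts['b']+5 = 5 → {'b': 0, 'h': 5}
counts['j'] = counts['b']+2 = 2 → {'b': 0, 'h': 5, 'j': 2}
counts['x'] = 9 → {'b': 0, 'h': 5, 'j': 2, 'x': 9}
counts['j'] = counts['h']+4 = 9 → {'b': 0, 'h': 5, 'j': 9, 'x': 9}
counts['w'] = counts['j']+1 = 10 → {'b': 0, 'h': 5, 'j': 9, 'x': 9, 'w': 10}

{'b': 0, 'h': 5, 'j': 9, 'x': 9, 'w': 10}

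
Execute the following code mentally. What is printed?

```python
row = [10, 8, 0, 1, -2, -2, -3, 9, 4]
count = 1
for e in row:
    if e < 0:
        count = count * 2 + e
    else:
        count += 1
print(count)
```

27

e=10: not <0, count = 1+1 = 2
e=8: not <0, count = 2+1 = 3
e=0: not <0, count = 3+1 = 4
e=1: not <0, count = 4+1 = 5
e=-2: <0, count = 5*2+(-2) = 8
e=-2: <0, count = 8*2+(-2) = 14
e=-3: <0, count = 14*2+(-3) = 25
e=9: not <0, count = 25+1 = 26
e=4: not <0, count = 26+1 = 27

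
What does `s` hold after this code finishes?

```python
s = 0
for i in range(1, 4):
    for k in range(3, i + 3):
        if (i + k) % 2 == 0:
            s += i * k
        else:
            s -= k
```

i=1,k=3: even sum, s = 0+3 = 3
i=2,k=3: odd sum, s = 3-3 = 0
i=2,k=4: even sum, s = 0+8 = 8
i=3,k=3: even sum, s = 8+9 = 17
i=3,k=4: odd sum, s = 17-4 = 13
i=3,k=5: even sum, s = 13+15 = 28

28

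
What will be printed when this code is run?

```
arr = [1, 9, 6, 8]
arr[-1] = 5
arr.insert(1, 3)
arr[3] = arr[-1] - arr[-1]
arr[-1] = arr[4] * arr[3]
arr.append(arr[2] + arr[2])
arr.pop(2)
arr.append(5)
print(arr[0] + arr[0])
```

2

arr[-1] = 5 → [1, 9, 6, 5]
insert 3 at 1 → [1, 3, 9, 6, 5]
arr[3] = arr[-1]-arr[-1] = 5-5 = 0 → [1, 3, 9, 0, 5]
arr[-1] = arr[4]*arr[3] = 5*0 = 0 → [1, 3, 9, 0, 0]
append arr[2]+arr[2] = 9+9 = 18 → [1, 3, 9, 0, 0, 18]
pop(2) removes 9 → [1, 3, 0, 0, 18]
append 5 → [1, 3, 0, 0, 18, 5]
arr[0]+arr[0] = 1+1 = 2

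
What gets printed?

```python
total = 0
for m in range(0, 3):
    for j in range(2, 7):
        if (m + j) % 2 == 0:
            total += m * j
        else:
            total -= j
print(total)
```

4

m=0,j=2: even sum, total = 0+0 = 0
m=0,j=3: odd sum, total = 0-3 = -3
m=0,j=4: even sum, total = (-3)+0 = -3
m=0,j=5: odd sum, total = (-3)-5 = -8
m=0,j=6: even sum, total = (-8)+0 = -8
m=1,j=2: odd sum, total = (-8)-2 = -10
m=1,j=3: even sum, total = (-10)+3 = -7
m=1,j=4: odd sum, total = (-7)-4 = -11
m=1,j=5: even sum, total = (-11)+5 = -6
m=1,j=6: odd sum, total = (-6)-6 = -12
m=2,j=2: even sum, total = (-12)+4 = -8
m=2,j=3: odd sum, total = (-8)-3 = -11
m=2,j=4: even sum, total = (-11)+8 = -3
m=2,j=5: odd sum, total = (-3)-5 = -8
m=2,j=6: even sum, total = (-8)+12 = 4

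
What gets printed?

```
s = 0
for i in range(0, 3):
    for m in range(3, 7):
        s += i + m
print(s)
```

66

i=0,m=3: s = 0+3 = 3
i=0,m=4: s = 3+4 = 7
i=0,m=5: s = 7+5 = 12
i=0,m=6: s = 12+6 = 18
i=1,m=3: s = 18+4 = 22
i=1,m=4: s = 22+5 = 27
i=1,m=5: s = 27+6 = 33
i=1,m=6: s = 33+7 = 40
i=2,m=3: s = 40+5 = 45
i=2,m=4: s = 45+6 = 51
i=2,m=5: s = 51+7 = 58
i=2,m=6: s = 58+8 = 66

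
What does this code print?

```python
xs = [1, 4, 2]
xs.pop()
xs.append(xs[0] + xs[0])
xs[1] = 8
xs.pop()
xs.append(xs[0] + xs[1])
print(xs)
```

pop() removes 2 → [1, 4]
append xs[0]+xs[0] = 1+1 = 2 → [1, 4, 2]
xs[1] = 8 → [1, 8, 2]
pop() removes 2 → [1, 8]
append xs[0]+xs[1] = 1+8 = 9 → [1, 8, 9]

[1, 8, 9]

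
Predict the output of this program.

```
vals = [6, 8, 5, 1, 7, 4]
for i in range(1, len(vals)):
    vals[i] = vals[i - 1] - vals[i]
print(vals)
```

[6, -2, -7, -8, -15, -19]

i=1: vals[1] = 6-8 = -2 → [6, -2, 5, 1, 7, 4]
i=2: vals[2] = (-2)-5 = -7 → [6, -2, -7, 1, 7, 4]
i=3: vals[3] = (-7)-1 = -8 → [6, -2, -7, -8, 7, 4]
i=4: vals[4] = (-8)-7 = -15 → [6, -2, -7, -8, -15, 4]
i=5: vals[5] = (-15)-4 = -19 → [6, -2, -7, -8, -15, -19]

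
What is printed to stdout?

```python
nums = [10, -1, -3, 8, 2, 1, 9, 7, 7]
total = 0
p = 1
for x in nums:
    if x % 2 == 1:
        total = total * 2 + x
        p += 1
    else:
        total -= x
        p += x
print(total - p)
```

x=10: not odd, total = 0-10 = -10; p=11
x=-1: odd, total = (-10)*2+(-1) = -21; p=12
x=-3: odd, total = (-21)*2+(-3) = -45; p=13
x=8: not odd, total = (-45)-8 = -53; p=21
x=2: not odd, total = (-53)-2 = -55; p=23
x=1: odd, total = (-55)*2+1 = -109; p=24
x=9: odd, total = (-109)*2+9 = -209; p=25
x=7: odd, total = (-209)*2+7 = -411; p=26
x=7: odd, total = (-411)*2+7 = -815; p=27
total-p = (-815)-27 = -842

-842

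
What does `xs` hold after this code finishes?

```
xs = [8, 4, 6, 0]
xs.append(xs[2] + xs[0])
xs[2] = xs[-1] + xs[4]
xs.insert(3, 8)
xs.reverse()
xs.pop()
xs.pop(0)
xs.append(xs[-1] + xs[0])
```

[0, 8, 28, 4, 4]

append xs[2]+xs[0] = 6+8 = 14 → [8, 4, 6, 0, 14]
xs[2] = xs[-1]+xs[4] = 14+14 = 28 → [8, 4, 28, 0, 14]
insert 8 at 3 → [8, 4, 28, 8, 0, 14]
reverse → [14, 0, 8, 28, 4, 8]
pop() removes 8 → [14, 0, 8, 28, 4]
pop(0) removes 14 → [0, 8, 28, 4]
append xs[-1]+xs[0] = 4+0 = 4 → [0, 8, 28, 4, 4]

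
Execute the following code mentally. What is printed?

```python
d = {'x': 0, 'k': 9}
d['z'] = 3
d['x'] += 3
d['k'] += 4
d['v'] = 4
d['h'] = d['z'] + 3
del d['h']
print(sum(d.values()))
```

23

d['z'] = 3 → {'x': 0, 'k': 9, 'z': 3}
d['x'] = 0+3 = 3 → {'x': 3, 'k': 9, 'z': 3}
d['k'] = 9+4 = 13 → {'x': 3, 'k': 13, 'z': 3}
d['v'] = 4 → {'x': 3, 'k': 13, 'z': 3, 'v': 4}
d['h'] = d['z']+3 = 6 → {'x': 3, 'k': 13, 'z': 3, 'v': 4, 'h': 6}
del 'h' → {'x': 3, 'k': 13, 'z': 3, 'v': 4}
sum of values = 23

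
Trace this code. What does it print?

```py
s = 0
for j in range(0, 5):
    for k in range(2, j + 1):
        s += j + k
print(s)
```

36

j=2,k=2: s = 0+4 = 4
j=3,k=2: s = 4+5 = 9
j=3,k=3: s = 9+6 = 15
j=4,k=2: s = 15+6 = 21
j=4,k=3: s = 21+7 = 28
j=4,k=4: s = 28+8 = 36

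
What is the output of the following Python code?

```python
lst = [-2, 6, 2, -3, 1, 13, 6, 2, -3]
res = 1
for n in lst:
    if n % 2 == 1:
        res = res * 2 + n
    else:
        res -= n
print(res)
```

n=-2: not odd, res = 1-(-2) = 3
n=6: not odd, res = 3-6 = -3
n=2: not odd, res = (-3)-2 = -5
n=-3: odd, res = (-5)*2+(-3) = -13
n=1: odd, res = (-13)*2+1 = -25
n=13: odd, res = (-25)*2+13 = -37
n=6: not odd, res = (-37)-6 = -43
n=2: not odd, res = (-43)-2 = -45
n=-3: odd, res = (-45)*2+(-3) = -93

-93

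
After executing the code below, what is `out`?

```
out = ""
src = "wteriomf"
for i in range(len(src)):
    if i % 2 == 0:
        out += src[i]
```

'weim'

i=0: add 'w' → 'w'
i=1: skip
i=2: add 'e' → 'we'
i=3: skip
i=4: add 'i' → 'wei'
i=5: skip
i=6: add 'm' → 'weim'
i=7: skip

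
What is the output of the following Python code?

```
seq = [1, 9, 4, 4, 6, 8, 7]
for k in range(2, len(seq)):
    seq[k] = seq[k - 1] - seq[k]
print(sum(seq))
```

k=2: seq[2] = 9-4 = 5 → [1, 9, 5, 4, 6, 8, 7]
k=3: seq[3] = 5-4 = 1 → [1, 9, 5, 1, 6, 8, 7]
k=4: seq[4] = 1-6 = -5 → [1, 9, 5, 1, -5, 8, 7]
k=5: seq[5] = (-5)-8 = -13 → [1, 9, 5, 1, -5, -13, 7]
k=6: seq[6] = (-13)-7 = -20 → [1, 9, 5, 1, -5, -13, -20]
sum = -22

-22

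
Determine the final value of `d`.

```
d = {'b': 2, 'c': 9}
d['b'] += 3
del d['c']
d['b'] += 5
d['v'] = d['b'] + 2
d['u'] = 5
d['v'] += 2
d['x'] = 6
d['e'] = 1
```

d['b'] = 2+3 = 5 → {'b': 5, 'c': 9}
del 'c' → {'b': 5}
d['b'] = 5+5 = 10 → {'b': 10}
d['v'] = d['b']+2 = 12 → {'b': 10, 'v': 12}
d['u'] = 5 → {'b': 10, 'v': 12, 'u': 5}
d['v'] = 12+2 = 14 → {'b': 10, 'v': 14, 'u': 5}
d['x'] = 6 → {'b': 10, 'v': 14, 'u': 5, 'x': 6}
d['e'] = 1 → {'b': 10, 'v': 14, 'u': 5, 'x': 6, 'e': 1}

{'b': 10, 'v': 14, 'u': 5, 'x': 6, 'e': 1}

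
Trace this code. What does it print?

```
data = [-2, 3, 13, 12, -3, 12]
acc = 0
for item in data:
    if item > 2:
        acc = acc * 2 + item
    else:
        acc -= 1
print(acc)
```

item=-2: not >2, acc = 0-1 = -1
item=3: >2, acc = (-1)*2+3 = 1
item=13: >2, acc = 1*2+13 = 15
item=12: >2, acc = 15*2+12 = 42
item=-3: not >2, acc = 42-1 = 41
item=12: >2, acc = 41*2+12 = 94

94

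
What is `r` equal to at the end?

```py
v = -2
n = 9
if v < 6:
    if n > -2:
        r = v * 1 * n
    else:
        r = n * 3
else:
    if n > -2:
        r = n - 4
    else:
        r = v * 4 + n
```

v=-2, n=9
v < 6 is True; n > -2 is True
→ r = v * 1 * n = -18

-18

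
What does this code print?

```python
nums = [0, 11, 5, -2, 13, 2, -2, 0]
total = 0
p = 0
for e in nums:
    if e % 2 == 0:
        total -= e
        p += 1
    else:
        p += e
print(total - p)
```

-32

e=0: even, total = 0-0 = 0; p=1
e=11: not even; p=12
e=5: not even; p=17
e=-2: even, total = 0-(-2) = 2; p=18
e=13: not even; p=31
e=2: even, total = 2-2 = 0; p=32
e=-2: even, total = 0-(-2) = 2; p=33
e=0: even, total = 2-0 = 2; p=34
total-p = 2-34 = -32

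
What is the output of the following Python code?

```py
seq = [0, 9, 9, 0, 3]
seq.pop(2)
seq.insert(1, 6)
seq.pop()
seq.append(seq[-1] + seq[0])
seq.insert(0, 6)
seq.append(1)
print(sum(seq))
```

pop(2) removes 9 → [0, 9, 0, 3]
insert 6 at 1 → [0, 6, 9, 0, 3]
pop() removes 3 → [0, 6, 9, 0]
append seq[-1]+seq[0] = 0+0 = 0 → [0, 6, 9, 0, 0]
insert 6 at 0 → [6, 0, 6, 9, 0, 0]
append 1 → [6, 0, 6, 9, 0, 0, 1]
sum = 22

22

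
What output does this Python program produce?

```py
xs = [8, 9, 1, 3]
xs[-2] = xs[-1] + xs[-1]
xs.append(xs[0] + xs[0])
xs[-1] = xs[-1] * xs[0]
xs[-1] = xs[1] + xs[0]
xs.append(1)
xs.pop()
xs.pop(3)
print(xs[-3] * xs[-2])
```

54

xs[-2] = xs[-1]+xs[-1] = 3+3 = 6 → [8, 9, 6, 3]
append xs[0]+xs[0] = 8+8 = 16 → [8, 9, 6, 3, 16]
xs[-1] = xs[-1]*xs[0] = 16*8 = 128 → [8, 9, 6, 3, 128]
xs[-1] = xs[1]+xs[0] = 9+8 = 17 → [8, 9, 6, 3, 17]
append 1 → [8, 9, 6, 3, 17, 1]
pop() removes 1 → [8, 9, 6, 3, 17]
pop(3) removes 3 → [8, 9, 6, 17]
xs[-3]*xs[-2] = 9*6 = 54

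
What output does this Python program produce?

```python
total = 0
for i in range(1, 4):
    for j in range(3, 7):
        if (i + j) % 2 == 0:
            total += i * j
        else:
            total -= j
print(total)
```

24

i=1,j=3: even sum, total = 0+3 = 3
i=1,j=4: odd sum, total = 3-4 = -1
i=1,j=5: even sum, total = (-1)+5 = 4
i=1,j=6: odd sum, total = 4-6 = -2
i=2,j=3: odd sum, total = (-2)-3 = -5
i=2,j=4: even sum, total = (-5)+8 = 3
i=2,j=5: odd sum, total = 3-5 = -2
i=2,j=6: even sum, total = (-2)+12 = 10
i=3,j=3: even sum, total = 10+9 = 19
i=3,j=4: odd sum, total = 19-4 = 15
i=3,j=5: even sum, total = 15+15 = 30
i=3,j=6: odd sum, total = 30-6 = 24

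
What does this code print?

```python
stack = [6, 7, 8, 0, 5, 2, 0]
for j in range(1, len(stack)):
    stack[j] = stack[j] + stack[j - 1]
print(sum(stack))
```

143

j=1: stack[1] = 7+6 = 13 → [6, 13, 8, 0, 5, 2, 0]
j=2: stack[2] = 8+13 = 21 → [6, 13, 21, 0, 5, 2, 0]
j=3: stack[3] = 0+21 = 21 → [6, 13, 21, 21, 5, 2, 0]
j=4: stack[4] = 5+21 = 26 → [6, 13, 21, 21, 26, 2, 0]
j=5: stack[5] = 2+26 = 28 → [6, 13, 21, 21, 26, 28, 0]
j=6: stack[6] = 0+28 = 28 → [6, 13, 21, 21, 26, 28, 28]
sum = 143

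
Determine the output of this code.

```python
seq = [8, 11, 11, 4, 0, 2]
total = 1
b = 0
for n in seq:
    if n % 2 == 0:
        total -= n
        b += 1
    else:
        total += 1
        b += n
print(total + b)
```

n=8: even, total = 1-8 = -7; b=1
n=11: not even, total = (-7)+1 = -6; b=12
n=11: not even, total = (-6)+1 = -5; b=23
n=4: even, total = (-5)-4 = -9; b=24
n=0: even, total = (-9)-0 = -9; b=25
n=2: even, total = (-9)-2 = -11; b=26
total+b = (-11)+26 = 15

15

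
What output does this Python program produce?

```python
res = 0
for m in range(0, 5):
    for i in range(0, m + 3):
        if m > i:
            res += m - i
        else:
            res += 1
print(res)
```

m=0,i=0: not 0>0, res = 0+1 = 1
m=0,i=1: not 0>1, res = 1+1 = 2
m=0,i=2: not 0>2, res = 2+1 = 3
m=1,i=0: 1>0, res = 3+1 = 4
m=1,i=1: not 1>1, res = 4+1 = 5
m=1,i=2: not 1>2, res = 5+1 = 6
m=1,i=3: not 1>3, res = 6+1 = 7
m=2,i=0: 2>0, res = 7+2 = 9
m=2,i=1: 2>1, res = 9+1 = 10
m=2,i=2: not 2>2, res = 10+1 = 11
m=2,i=3: not 2>3, res = 11+1 = 12
m=2,i=4: not 2>4, res = 12+1 = 13
m=3,i=0: 3>0, res = 13+3 = 16
m=3,i=1: 3>1, res = 16+2 = 18
m=3,i=2: 3>2, res = 18+1 = 19
m=3,i=3: not 3>3, res = 19+1 = 20
m=3,i=4: not 3>4, res = 20+1 = 21
m=3,i=5: not 3>5, res = 21+1 = 22
m=4,i=0: 4>0, res = 22+4 = 26
m=4,i=1: 4>1, res = 26+3 = 29
m=4,i=2: 4>2, res = 29+2 = 31
m=4,i=3: 4>3, res = 31+1 = 32
m=4,i=4: not 4>4, res = 32+1 = 33
m=4,i=5: not 4>5, res = 33+1 = 34
m=4,i=6: not 4>6, res = 34+1 = 35

35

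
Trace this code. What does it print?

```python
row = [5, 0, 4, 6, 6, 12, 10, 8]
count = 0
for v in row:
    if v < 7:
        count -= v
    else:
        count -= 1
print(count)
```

v=5: <7, count = 0-5 = -5
v=0: <7, count = (-5)-0 = -5
v=4: <7, count = (-5)-4 = -9
v=6: <7, count = (-9)-6 = -15
v=6: <7, count = (-15)-6 = -21
v=12: not <7, count = (-21)-1 = -22
v=10: not <7, count = (-22)-1 = -23
v=8: not <7, count = (-23)-1 = -24

-24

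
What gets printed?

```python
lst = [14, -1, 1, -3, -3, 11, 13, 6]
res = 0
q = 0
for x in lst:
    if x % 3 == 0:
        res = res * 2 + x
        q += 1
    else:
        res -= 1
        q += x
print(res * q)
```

x=14: not %3==0, res = 0-1 = -1; q=14
x=-1: not %3==0, res = (-1)-1 = -2; q=13
x=1: not %3==0, res = (-2)-1 = -3; q=14
x=-3: %3==0, res = (-3)*2+(-3) = -9; q=15
x=-3: %3==0, res = (-9)*2+(-3) = -21; q=16
x=11: not %3==0, res = (-21)-1 = -22; q=27
x=13: not %3==0, res = (-22)-1 = -23; q=40
x=6: %3==0, res = (-23)*2+6 = -40; q=41
res*q = (-40)*41 = -1640

-1640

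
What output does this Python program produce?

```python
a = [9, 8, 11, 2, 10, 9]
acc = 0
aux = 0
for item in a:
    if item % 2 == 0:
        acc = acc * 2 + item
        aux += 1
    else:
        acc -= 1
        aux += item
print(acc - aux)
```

1

item=9: not even, acc = 0-1 = -1; aux=9
item=8: even, acc = (-1)*2+8 = 6; aux=10
item=11: not even, acc = 6-1 = 5; aux=21
item=2: even, acc = 5*2+2 = 12; aux=22
item=10: even, acc = 12*2+10 = 34; aux=23
item=9: not even, acc = 34-1 = 33; aux=32
acc-aux = 33-32 = 1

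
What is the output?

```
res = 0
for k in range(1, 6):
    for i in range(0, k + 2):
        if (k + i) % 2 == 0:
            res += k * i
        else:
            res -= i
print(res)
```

53

k=1,i=0: odd sum, res = 0-0 = 0
k=1,i=1: even sum, res = 0+1 = 1
k=1,i=2: odd sum, res = 1-2 = -1
k=2,i=0: even sum, res = (-1)+0 = -1
k=2,i=1: odd sum, res = (-1)-1 = -2
k=2,i=2: even sum, res = (-2)+4 = 2
k=2,i=3: odd sum, res = 2-3 = -1
k=3,i=0: odd sum, res = (-1)-0 = -1
k=3,i=1: even sum, res = (-1)+3 = 2
k=3,i=2: odd sum, res = 2-2 = 0
k=3,i=3: even sum, res = 0+9 = 9
k=3,i=4: odd sum, res = 9-4 = 5
k=4,i=0: even sum, res = 5+0 = 5
k=4,i=1: odd sum, res = 5-1 = 4
k=4,i=2: even sum, res = 4+8 = 12
k=4,i=3: odd sum, res = 12-3 = 9
k=4,i=4: even sum, res = 9+16 = 25
k=4,i=5: odd sum, res = 25-5 = 20
k=5,i=0: odd sum, res = 20-0 = 20
k=5,i=1: even sum, res = 20+5 = 25
k=5,i=2: odd sum, res = 25-2 = 23
k=5,i=3: even sum, res = 23+15 = 38
k=5,i=4: odd sum, res = 38-4 = 34
k=5,i=5: even sum, res = 34+25 = 59
k=5,i=6: odd sum, res = 59-6 = 53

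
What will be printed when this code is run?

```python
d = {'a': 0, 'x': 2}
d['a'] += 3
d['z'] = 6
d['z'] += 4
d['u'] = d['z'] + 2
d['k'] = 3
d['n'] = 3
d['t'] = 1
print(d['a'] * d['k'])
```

d['a'] = 0+3 = 3 → {'a': 3, 'x': 2}
d['z'] = 6 → {'a': 3, 'x': 2, 'z': 6}
d['z'] = 6+4 = 10 → {'a': 3, 'x': 2, 'z': 10}
d['u'] = d['z']+2 = 12 → {'a': 3, 'x': 2, 'z': 10, 'u': 12}
d['k'] = 3 → {'a': 3, 'x': 2, 'z': 10, 'u': 12, 'k': 3}
d['n'] = 3 → {'a': 3, 'x': 2, 'z': 10, 'u': 12, 'k': 3, 'n': 3}
d['t'] = 1 → {'a': 3, 'x': 2, 'z': 10, 'u': 12, 'k': 3, 'n': 3, 't': 1}
d['a']*d['k'] = 3*3 = 9

9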